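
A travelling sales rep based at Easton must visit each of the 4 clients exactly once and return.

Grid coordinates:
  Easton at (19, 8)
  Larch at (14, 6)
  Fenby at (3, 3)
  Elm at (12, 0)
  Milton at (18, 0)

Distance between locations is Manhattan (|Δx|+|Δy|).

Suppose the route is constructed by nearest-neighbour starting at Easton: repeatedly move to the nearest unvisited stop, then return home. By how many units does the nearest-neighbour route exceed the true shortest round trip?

Excess over optimum: 12.

Easton: Larch=7, Milton=9, Elm=15, Fenby=21 ⇒ Larch
Larch: Elm=8, Milton=10, Fenby=14 ⇒ Elm
Elm: Milton=6, Fenby=12 ⇒ Milton
Milton: Fenby=18 ⇒ Fenby
NN route Easton → Larch → Elm → Milton → Fenby → Easton costs 60.
Optimal: Easton → Larch → Fenby → Elm → Milton → Easton costs 48 (by enumerating all 12 distinct tours).
Excess = 60 − 48 = 12.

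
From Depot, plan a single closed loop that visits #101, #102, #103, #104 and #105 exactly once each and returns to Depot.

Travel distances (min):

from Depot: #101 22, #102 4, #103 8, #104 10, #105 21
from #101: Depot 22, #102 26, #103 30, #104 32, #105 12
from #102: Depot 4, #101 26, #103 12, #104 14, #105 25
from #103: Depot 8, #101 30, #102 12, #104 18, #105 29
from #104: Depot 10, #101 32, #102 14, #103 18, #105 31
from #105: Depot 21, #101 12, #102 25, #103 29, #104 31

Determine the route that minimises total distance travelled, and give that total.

Minimum total distance: 99 min.

With 5 stops there are 5!/2 = 60 distinct round trips (a route and its reverse cost the same).
Depot→#101→#102→#103→#104→#105→Depot: 22+26+12+18+31+21 = 130
Depot→#101→#102→#103→#105→#104→Depot: 22+26+12+29+31+10 = 130
Depot→#101→#102→#104→#103→#105→Depot: 22+26+14+18+29+21 = 130
Depot→#101→#102→#104→#105→#103→Depot: 22+26+14+31+29+8 = 130
Depot→#101→#102→#105→#103→#104→Depot: 22+26+25+29+18+10 = 130
Depot→#101→#102→#105→#104→#103→Depot: 22+26+25+31+18+8 = 130
Depot→#101→#103→#102→#104→#105→Depot: 22+30+12+14+31+21 = 130
Depot→#101→#103→#102→#105→#104→Depot: 22+30+12+25+31+10 = 130
Depot→#101→#103→#104→#102→#105→Depot: 22+30+18+14+25+21 = 130
Depot→#101→#103→#104→#105→#102→Depot: 22+30+18+31+25+4 = 130
Depot→#101→#103→#105→#102→#104→Depot: 22+30+29+25+14+10 = 130
Depot→#101→#103→#105→#104→#102→Depot: 22+30+29+31+14+4 = 130
Depot→#101→#104→#102→#103→#105→Depot: 22+32+14+12+29+21 = 130
Depot→#101→#104→#102→#105→#103→Depot: 22+32+14+25+29+8 = 130
… (46 more)
Depot→#101→#105→#102→#103→#104→Depot: 22+12+25+12+18+10 = 99  ← best
The minimum is 99.
One optimal route: Depot → #101 → #105 → #102 → #103 → #104 → Depot (or its reverse).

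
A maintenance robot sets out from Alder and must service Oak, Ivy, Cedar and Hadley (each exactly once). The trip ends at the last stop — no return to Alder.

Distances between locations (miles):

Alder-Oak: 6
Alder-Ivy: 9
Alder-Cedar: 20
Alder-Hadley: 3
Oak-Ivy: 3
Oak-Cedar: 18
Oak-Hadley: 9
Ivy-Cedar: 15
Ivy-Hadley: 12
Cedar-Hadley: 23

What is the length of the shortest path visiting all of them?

Minimum one-way distance = 30 miles.

There are 4! = 24 possible orderings.
Alder - Oak - Ivy - Cedar - Hadley: 6+3+15+23 = 47
Alder - Oak - Ivy - Hadley - Cedar: 6+3+12+23 = 44
Alder - Oak - Cedar - Ivy - Hadley: 6+18+15+12 = 51
Alder - Oak - Cedar - Hadley - Ivy: 6+18+23+12 = 59
Alder - Oak - Hadley - Ivy - Cedar: 6+9+12+15 = 42
Alder - Oak - Hadley - Cedar - Ivy: 6+9+23+15 = 53
Alder - Ivy - Oak - Cedar - Hadley: 9+3+18+23 = 53
Alder - Ivy - Oak - Hadley - Cedar: 9+3+9+23 = 44
Alder - Ivy - Cedar - Oak - Hadley: 9+15+18+9 = 51
Alder - Ivy - Cedar - Hadley - Oak: 9+15+23+9 = 56
Alder - Ivy - Hadley - Oak - Cedar: 9+12+9+18 = 48
Alder - Ivy - Hadley - Cedar - Oak: 9+12+23+18 = 62
Alder - Cedar - Oak - Ivy - Hadley: 20+18+3+12 = 53
Alder - Cedar - Oak - Hadley - Ivy: 20+18+9+12 = 59
… (10 more)
Alder - Hadley - Oak - Ivy - Cedar: 3+9+3+15 = 30  ← best
The minimum is 30.
One shortest path: Alder → Hadley → Oak → Ivy → Cedar.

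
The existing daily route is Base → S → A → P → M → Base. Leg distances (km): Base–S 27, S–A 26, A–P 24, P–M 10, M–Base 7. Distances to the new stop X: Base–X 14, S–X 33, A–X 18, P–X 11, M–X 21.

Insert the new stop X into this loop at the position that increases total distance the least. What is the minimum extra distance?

Minimum extra distance: 5 km, inserting X between A and P.

Insertion cost between consecutive stops i–j is d(i,X) + d(X,j) − d(i,j):
  between Base and S: 14 + 33 − 27 = 20
  between S and A: 33 + 18 − 26 = 25
  between A and P: 18 + 11 − 24 = 5
  between P and M: 11 + 21 − 10 = 22
  between M and Base: 21 + 14 − 7 = 28
Cheapest insertion is between A and P, adding 5.
New total = 94 + 5 = 99.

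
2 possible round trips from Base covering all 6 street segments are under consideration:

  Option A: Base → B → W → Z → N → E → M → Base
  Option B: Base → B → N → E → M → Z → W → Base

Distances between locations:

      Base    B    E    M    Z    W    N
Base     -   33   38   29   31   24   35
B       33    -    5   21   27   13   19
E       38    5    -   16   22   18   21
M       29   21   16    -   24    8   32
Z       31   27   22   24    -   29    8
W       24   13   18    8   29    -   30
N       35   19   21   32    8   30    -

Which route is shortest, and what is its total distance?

Option A: 33 + 13 + 29 + 8 + 21 + 16 + 29 = 149
Option B: 33 + 19 + 21 + 16 + 24 + 29 + 24 = 166

Shortest is Option A, total 149.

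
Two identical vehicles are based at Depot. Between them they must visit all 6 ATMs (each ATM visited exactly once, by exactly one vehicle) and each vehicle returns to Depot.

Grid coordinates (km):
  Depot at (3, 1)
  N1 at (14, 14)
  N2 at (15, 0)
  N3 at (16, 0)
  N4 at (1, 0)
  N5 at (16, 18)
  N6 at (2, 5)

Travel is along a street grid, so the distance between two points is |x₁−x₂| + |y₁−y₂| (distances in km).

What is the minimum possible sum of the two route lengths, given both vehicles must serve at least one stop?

Check every non-empty split of the stops between the two vehicles; for each half take its own optimal tour:
  {N1} + {N2, N3, N4, N5, N6}: 48 + 68 = 116
  {N2} + {N1, N3, N4, N5, N6}: 26 + 68 = 94
  {N1, N2} + {N3, N4, N5, N6}: 52 + 68 = 120
  {N3} + {N1, N2, N4, N5, N6}: 28 + 68 = 96
  {N1, N3} + {N2, N4, N5, N6}: 54 + 68 = 122
  {N2, N3} + {N1, N4, N5, N6}: 28 + 66 = 94
  … (31 splits in total)
  {N4} + {N1, N2, N3, N5, N6}: 6 + 64 = 70  ← best
Best: vehicle 1 Depot → N4 → Depot = 6; vehicle 2 Depot → N2 → N3 → N5 → N1 → N6 → Depot = 64; combined 70.

70 km — the smallest possible combined total.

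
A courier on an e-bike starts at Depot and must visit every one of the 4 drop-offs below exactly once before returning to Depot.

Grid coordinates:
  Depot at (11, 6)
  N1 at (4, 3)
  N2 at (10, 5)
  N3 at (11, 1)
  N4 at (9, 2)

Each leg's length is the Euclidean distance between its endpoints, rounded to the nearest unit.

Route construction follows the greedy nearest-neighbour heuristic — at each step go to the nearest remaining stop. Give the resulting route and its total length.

21 along Depot → N2 → N4 → N3 → N1 → Depot.

At Depot the remaining stops are N2 1, N4 4, N3 5, N1 8; go to N2.
At N2 the remaining stops are N4 3, N3 4, N1 6; go to N4.
At N4 the remaining stops are N3 2, N1 5; go to N3.
At N3 the remaining stops are N1 7; go to N1.
Return N1→Depot: 8.
Total = 1 + 3 + 2 + 7 + 8 = 21.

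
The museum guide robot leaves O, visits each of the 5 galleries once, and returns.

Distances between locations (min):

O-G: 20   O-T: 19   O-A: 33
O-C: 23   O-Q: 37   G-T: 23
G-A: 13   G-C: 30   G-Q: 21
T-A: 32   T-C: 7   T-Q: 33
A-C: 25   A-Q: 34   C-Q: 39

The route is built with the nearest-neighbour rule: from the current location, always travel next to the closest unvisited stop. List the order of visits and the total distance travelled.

Total distance 122 min via the nearest-neighbour route O → T → C → A → G → Q → O.

O → [T:19 / G:20 / C:23 / A:33 / Q:37] → T (19)
T → [C:7 / G:23 / A:32 / Q:33] → C (7)
C → [A:25 / G:30 / Q:39] → A (25)
A → [G:13 / Q:34] → G (13)
G → [Q:21] → Q (21)
Return Q→O: 37.
Total = 19 + 7 + 25 + 13 + 21 + 37 = 122.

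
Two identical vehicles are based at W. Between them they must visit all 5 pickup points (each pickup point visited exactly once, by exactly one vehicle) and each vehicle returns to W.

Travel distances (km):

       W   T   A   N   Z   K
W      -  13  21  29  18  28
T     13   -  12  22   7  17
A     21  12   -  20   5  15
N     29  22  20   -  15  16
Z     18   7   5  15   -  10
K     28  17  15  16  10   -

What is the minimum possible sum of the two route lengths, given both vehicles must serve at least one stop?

Check every non-empty split of the stops between the two vehicles; for each half take its own optimal tour:
  {T} + {A, N, Z, K}: 26 + 81 = 107
  {A} + {T, N, Z, K}: 42 + 75 = 117
  {T, A} + {N, Z, K}: 46 + 73 = 119
  {N} + {T, A, Z, K}: 58 + 66 = 124
  {T, N} + {A, Z, K}: 64 + 64 = 128
  {A, N} + {T, Z, K}: 70 + 58 = 128
  … (15 splits in total)
Best: vehicle 1 W → T → W = 26; vehicle 2 W → A → Z → K → N → W = 81; combined 107.

107 km — the smallest possible combined total.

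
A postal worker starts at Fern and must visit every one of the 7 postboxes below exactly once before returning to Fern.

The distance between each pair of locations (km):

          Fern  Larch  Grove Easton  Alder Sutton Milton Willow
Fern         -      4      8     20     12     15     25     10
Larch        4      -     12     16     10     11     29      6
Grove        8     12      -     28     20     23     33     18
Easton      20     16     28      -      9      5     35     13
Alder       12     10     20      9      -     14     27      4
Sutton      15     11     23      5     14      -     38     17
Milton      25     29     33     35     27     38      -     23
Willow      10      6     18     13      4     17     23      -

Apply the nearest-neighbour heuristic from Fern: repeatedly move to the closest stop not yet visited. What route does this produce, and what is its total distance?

Total distance 109 km via the nearest-neighbour route Fern → Larch → Willow → Alder → Easton → Sutton → Grove → Milton → Fern.

At Fern the remaining stops are Larch 4, Grove 8, Willow 10, Alder 12, Sutton 15, Easton 20, Milton 25; go to Larch.
At Larch the remaining stops are Willow 6, Alder 10, Sutton 11, Grove 12, Easton 16, Milton 29; go to Willow.
At Willow the remaining stops are Alder 4, Easton 13, Sutton 17, Grove 18, Milton 23; go to Alder.
At Alder the remaining stops are Easton 9, Sutton 14, Grove 20, Milton 27; go to Easton.
At Easton the remaining stops are Sutton 5, Grove 28, Milton 35; go to Sutton.
At Sutton the remaining stops are Grove 23, Milton 38; go to Grove.
At Grove the remaining stops are Milton 33; go to Milton.
Return Milton→Fern: 25.
Total = 4 + 6 + 4 + 9 + 5 + 23 + 33 + 25 = 109.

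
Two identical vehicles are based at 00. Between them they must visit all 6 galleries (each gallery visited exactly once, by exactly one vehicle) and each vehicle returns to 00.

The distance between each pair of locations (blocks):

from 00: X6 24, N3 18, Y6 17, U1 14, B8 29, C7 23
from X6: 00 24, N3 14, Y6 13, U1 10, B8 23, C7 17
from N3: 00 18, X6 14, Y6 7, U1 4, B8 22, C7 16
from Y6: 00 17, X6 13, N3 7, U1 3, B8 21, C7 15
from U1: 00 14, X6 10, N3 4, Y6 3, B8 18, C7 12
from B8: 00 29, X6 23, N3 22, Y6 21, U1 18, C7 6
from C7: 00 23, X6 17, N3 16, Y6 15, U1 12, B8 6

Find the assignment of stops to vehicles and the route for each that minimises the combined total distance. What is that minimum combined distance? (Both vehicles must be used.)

Check every non-empty split of the stops between the two vehicles; for each half take its own optimal tour:
  {X6} + {N3, Y6, U1, B8, C7}: 48 + 75 = 123
  {N3} + {X6, Y6, U1, B8, C7}: 36 + 82 = 118
  {X6, N3} + {Y6, U1, B8, C7}: 56 + 67 = 123
  {Y6} + {X6, N3, U1, B8, C7}: 34 + 84 = 118
  {X6, Y6} + {N3, U1, B8, C7}: 54 + 69 = 123
  {N3, Y6} + {X6, U1, B8, C7}: 42 + 76 = 118
  … (31 splits in total)
Best: vehicle 1 00 → N3 → 00 = 36; vehicle 2 00 → Y6 → U1 → X6 → B8 → C7 → 00 = 82; combined 118.

Minimum combined distance: 118 blocks.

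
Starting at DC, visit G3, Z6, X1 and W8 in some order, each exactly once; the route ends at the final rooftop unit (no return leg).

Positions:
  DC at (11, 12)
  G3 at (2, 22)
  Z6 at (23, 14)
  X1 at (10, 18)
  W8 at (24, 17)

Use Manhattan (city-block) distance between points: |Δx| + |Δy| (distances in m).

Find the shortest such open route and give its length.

There are 4! = 24 possible orderings.
DC → G3 → Z6 → X1 → W8: 19+29+17+15 = 80
DC → G3 → Z6 → W8 → X1: 19+29+4+15 = 67
DC → G3 → X1 → Z6 → W8: 19+12+17+4 = 52
DC → G3 → X1 → W8 → Z6: 19+12+15+4 = 50
DC → G3 → W8 → Z6 → X1: 19+27+4+17 = 67
DC → G3 → W8 → X1 → Z6: 19+27+15+17 = 78
DC → Z6 → G3 → X1 → W8: 14+29+12+15 = 70
DC → Z6 → G3 → W8 → X1: 14+29+27+15 = 85
DC → Z6 → X1 → G3 → W8: 14+17+12+27 = 70
DC → Z6 → X1 → W8 → G3: 14+17+15+27 = 73
DC → Z6 → W8 → G3 → X1: 14+4+27+12 = 57
DC → Z6 → W8 → X1 → G3: 14+4+15+12 = 45
DC → X1 → G3 → Z6 → W8: 7+12+29+4 = 52
DC → X1 → G3 → W8 → Z6: 7+12+27+4 = 50
… (10 more)
The minimum is 45.
One shortest path: DC → Z6 → W8 → X1 → G3.

Shortest open route: 45 m.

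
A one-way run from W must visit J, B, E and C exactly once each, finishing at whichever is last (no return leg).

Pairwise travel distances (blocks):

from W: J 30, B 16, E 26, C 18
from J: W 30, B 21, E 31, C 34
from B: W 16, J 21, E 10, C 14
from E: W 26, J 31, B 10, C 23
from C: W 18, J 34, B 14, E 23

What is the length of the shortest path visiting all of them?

72 blocks — the minimum one-way total.

There are 4! = 24 possible orderings.
W → J → B → E → C: 30+21+10+23 = 84
W → J → B → C → E: 30+21+14+23 = 88
W → J → E → B → C: 30+31+10+14 = 85
W → J → E → C → B: 30+31+23+14 = 98
W → J → C → B → E: 30+34+14+10 = 88
W → J → C → E → B: 30+34+23+10 = 97
W → B → J → E → C: 16+21+31+23 = 91
W → B → J → C → E: 16+21+34+23 = 94
W → B → E → J → C: 16+10+31+34 = 91
W → B → E → C → J: 16+10+23+34 = 83
W → B → C → J → E: 16+14+34+31 = 95
W → B → C → E → J: 16+14+23+31 = 84
W → E → J → B → C: 26+31+21+14 = 92
W → E → J → C → B: 26+31+34+14 = 105
… (10 more)
W → C → E → B → J: 18+23+10+21 = 72  ← best
The minimum is 72.
One shortest path: W → C → E → B → J.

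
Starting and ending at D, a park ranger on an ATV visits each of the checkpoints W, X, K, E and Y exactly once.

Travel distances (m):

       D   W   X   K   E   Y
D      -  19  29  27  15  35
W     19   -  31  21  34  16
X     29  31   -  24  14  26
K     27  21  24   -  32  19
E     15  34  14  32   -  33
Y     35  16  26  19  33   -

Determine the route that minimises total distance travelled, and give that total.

With 5 stops there are 5!/2 = 60 distinct round trips (a route and its reverse cost the same).
D-W-X-K-E-Y-D: 19+31+24+32+33+35 = 174
D-W-X-K-Y-E-D: 19+31+24+19+33+15 = 141
D-W-X-E-K-Y-D: 19+31+14+32+19+35 = 150
D-W-X-E-Y-K-D: 19+31+14+33+19+27 = 143
D-W-X-Y-K-E-D: 19+31+26+19+32+15 = 142
D-W-X-Y-E-K-D: 19+31+26+33+32+27 = 168
D-W-K-X-E-Y-D: 19+21+24+14+33+35 = 146
D-W-K-X-Y-E-D: 19+21+24+26+33+15 = 138
D-W-K-E-X-Y-D: 19+21+32+14+26+35 = 147
D-W-K-E-Y-X-D: 19+21+32+33+26+29 = 160
D-W-K-Y-X-E-D: 19+21+19+26+14+15 = 114
D-W-K-Y-E-X-D: 19+21+19+33+14+29 = 135
D-W-E-X-K-Y-D: 19+34+14+24+19+35 = 145
D-W-E-X-Y-K-D: 19+34+14+26+19+27 = 139
… (46 more)
D-W-Y-K-X-E-D: 19+16+19+24+14+15 = 107  ← best
The minimum is 107.
One optimal route: D → W → Y → K → X → E → D (or its reverse).

Shortest round trip = 107 m.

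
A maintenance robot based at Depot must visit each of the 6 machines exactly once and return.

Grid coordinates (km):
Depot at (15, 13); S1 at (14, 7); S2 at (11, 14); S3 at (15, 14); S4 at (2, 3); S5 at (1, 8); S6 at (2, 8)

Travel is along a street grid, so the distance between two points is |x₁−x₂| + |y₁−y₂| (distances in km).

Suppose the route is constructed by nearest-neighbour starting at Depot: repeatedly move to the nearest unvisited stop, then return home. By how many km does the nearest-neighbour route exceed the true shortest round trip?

From Depot: S3=1, S2=5, S1=7, S6=18, S5=19, S4=23 → choose S3 (1).
From S3: S2=4, S1=8, S6=19, S5=20, S4=24 → choose S2 (4).
From S2: S1=10, S6=15, S5=16, S4=20 → choose S1 (10).
From S1: S6=13, S5=14, S4=16 → choose S6 (13).
From S6: S5=1, S4=5 → choose S5 (1).
From S5: S4=6 → choose S4 (6).
NN route Depot → S3 → S2 → S1 → S6 → S5 → S4 → Depot costs 58.
Optimal: Depot → S1 → S4 → S5 → S6 → S2 → S3 → Depot costs 50 (by enumerating all 360 distinct tours).
Excess = 58 − 50 = 8.

8 km longer than the optimal tour.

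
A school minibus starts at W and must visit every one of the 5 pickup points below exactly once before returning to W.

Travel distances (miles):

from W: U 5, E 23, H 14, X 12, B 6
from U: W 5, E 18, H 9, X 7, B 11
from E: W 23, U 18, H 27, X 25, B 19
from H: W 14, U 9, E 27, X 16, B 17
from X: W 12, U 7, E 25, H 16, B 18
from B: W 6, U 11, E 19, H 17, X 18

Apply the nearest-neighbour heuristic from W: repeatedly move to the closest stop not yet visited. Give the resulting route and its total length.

Total distance 87 miles via the nearest-neighbour route W → U → X → H → B → E → W.

At W the remaining stops are U 5, B 6, X 12, H 14, E 23; go to U.
At U the remaining stops are X 7, H 9, B 11, E 18; go to X.
At X the remaining stops are H 16, B 18, E 25; go to H.
At H the remaining stops are B 17, E 27; go to B.
At B the remaining stops are E 19; go to E.
Return E→W: 23.
Total = 5 + 7 + 16 + 17 + 19 + 23 = 87.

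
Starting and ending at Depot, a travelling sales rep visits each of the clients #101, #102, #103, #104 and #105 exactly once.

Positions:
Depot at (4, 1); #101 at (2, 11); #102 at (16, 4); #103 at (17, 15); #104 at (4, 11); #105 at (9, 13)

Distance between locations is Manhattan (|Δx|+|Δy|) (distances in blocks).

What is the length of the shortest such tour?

Minimum total distance: 58 blocks.

There are 60 distinct closed tours to check (reversals are equivalent).
Depot - #101 - #102 - #103 - #104 - #105 - Depot: 12+21+12+17+7+17 = 86
Depot - #101 - #102 - #103 - #105 - #104 - Depot: 12+21+12+10+7+10 = 72
Depot - #101 - #102 - #104 - #103 - #105 - Depot: 12+21+19+17+10+17 = 96
Depot - #101 - #102 - #104 - #105 - #103 - Depot: 12+21+19+7+10+27 = 96
Depot - #101 - #102 - #105 - #103 - #104 - Depot: 12+21+16+10+17+10 = 86
Depot - #101 - #102 - #105 - #104 - #103 - Depot: 12+21+16+7+17+27 = 100
Depot - #101 - #103 - #102 - #104 - #105 - Depot: 12+19+12+19+7+17 = 86
Depot - #101 - #103 - #102 - #105 - #104 - Depot: 12+19+12+16+7+10 = 76
Depot - #101 - #103 - #104 - #102 - #105 - Depot: 12+19+17+19+16+17 = 100
Depot - #101 - #103 - #104 - #105 - #102 - Depot: 12+19+17+7+16+15 = 86
Depot - #101 - #103 - #105 - #102 - #104 - Depot: 12+19+10+16+19+10 = 86
Depot - #101 - #103 - #105 - #104 - #102 - Depot: 12+19+10+7+19+15 = 82
Depot - #101 - #104 - #102 - #103 - #105 - Depot: 12+2+19+12+10+17 = 72
Depot - #101 - #104 - #102 - #105 - #103 - Depot: 12+2+19+16+10+27 = 86
… (46 more)
Depot - #101 - #104 - #105 - #103 - #102 - Depot: 12+2+7+10+12+15 = 58  ← best
The minimum is 58.
One optimal route: Depot → #101 → #104 → #105 → #103 → #102 → Depot (or its reverse).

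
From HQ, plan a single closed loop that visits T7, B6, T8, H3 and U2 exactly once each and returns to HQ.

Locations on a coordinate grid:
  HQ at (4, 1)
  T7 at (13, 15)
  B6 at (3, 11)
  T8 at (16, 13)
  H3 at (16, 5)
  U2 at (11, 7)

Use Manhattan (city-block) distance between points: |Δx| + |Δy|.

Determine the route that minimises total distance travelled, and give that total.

HQ → T7 → B6 → T8 → H3 → U2 → HQ: 23+14+15+8+7+13 = 80
HQ → T7 → B6 → T8 → U2 → H3 → HQ: 23+14+15+11+7+16 = 86
HQ → T7 → B6 → H3 → T8 → U2 → HQ: 23+14+19+8+11+13 = 88
HQ → T7 → B6 → H3 → U2 → T8 → HQ: 23+14+19+7+11+24 = 98
HQ → T7 → B6 → U2 → T8 → H3 → HQ: 23+14+12+11+8+16 = 84
HQ → T7 → B6 → U2 → H3 → T8 → HQ: 23+14+12+7+8+24 = 88
HQ → T7 → T8 → B6 → H3 → U2 → HQ: 23+5+15+19+7+13 = 82
HQ → T7 → T8 → B6 → U2 → H3 → HQ: 23+5+15+12+7+16 = 78
HQ → T7 → T8 → H3 → B6 → U2 → HQ: 23+5+8+19+12+13 = 80
HQ → T7 → T8 → H3 → U2 → B6 → HQ: 23+5+8+7+12+11 = 66
HQ → T7 → T8 → U2 → B6 → H3 → HQ: 23+5+11+12+19+16 = 86
HQ → T7 → T8 → U2 → H3 → B6 → HQ: 23+5+11+7+19+11 = 76
HQ → T7 → H3 → B6 → T8 → U2 → HQ: 23+13+19+15+11+13 = 94
HQ → T7 → H3 → B6 → U2 → T8 → HQ: 23+13+19+12+11+24 = 102
… (46 more)
HQ → B6 → T7 → T8 → H3 → U2 → HQ: 11+14+5+8+7+13 = 58  ← best
The minimum is 58.
One optimal route: HQ → B6 → T7 → T8 → H3 → U2 → HQ (or its reverse).

Minimum total distance: 58.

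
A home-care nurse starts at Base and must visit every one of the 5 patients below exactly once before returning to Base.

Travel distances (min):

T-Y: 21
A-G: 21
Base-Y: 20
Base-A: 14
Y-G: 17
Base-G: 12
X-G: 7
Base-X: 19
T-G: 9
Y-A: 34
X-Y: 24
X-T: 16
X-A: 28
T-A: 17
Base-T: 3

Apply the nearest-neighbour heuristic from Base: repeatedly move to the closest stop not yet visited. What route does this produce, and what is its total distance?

Base → [T:3 / G:12 / A:14 / X:19 / Y:20] → T (3)
T → [G:9 / X:16 / A:17 / Y:21] → G (9)
G → [X:7 / Y:17 / A:21] → X (7)
X → [Y:24 / A:28] → Y (24)
Y → [A:34] → A (34)
Return A→Base: 14.
Total = 3 + 9 + 7 + 24 + 34 + 14 = 91.

91 min along Base → T → G → X → Y → A → Base.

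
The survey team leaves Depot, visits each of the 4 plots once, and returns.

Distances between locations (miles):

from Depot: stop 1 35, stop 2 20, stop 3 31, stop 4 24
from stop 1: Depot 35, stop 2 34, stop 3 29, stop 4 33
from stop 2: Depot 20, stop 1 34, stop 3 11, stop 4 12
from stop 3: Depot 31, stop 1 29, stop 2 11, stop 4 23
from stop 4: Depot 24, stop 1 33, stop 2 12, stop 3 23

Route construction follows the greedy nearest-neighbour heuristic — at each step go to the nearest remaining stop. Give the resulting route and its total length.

122 miles along Depot → stop 2 → stop 3 → stop 4 → stop 1 → Depot.

At Depot the remaining stops are stop 2 20, stop 4 24, stop 3 31, stop 1 35; go to stop 2.
At stop 2 the remaining stops are stop 3 11, stop 4 12, stop 1 34; go to stop 3.
At stop 3 the remaining stops are stop 4 23, stop 1 29; go to stop 4.
At stop 4 the remaining stops are stop 1 33; go to stop 1.
Return stop 1→Depot: 35.
Total = 20 + 11 + 23 + 33 + 35 = 122.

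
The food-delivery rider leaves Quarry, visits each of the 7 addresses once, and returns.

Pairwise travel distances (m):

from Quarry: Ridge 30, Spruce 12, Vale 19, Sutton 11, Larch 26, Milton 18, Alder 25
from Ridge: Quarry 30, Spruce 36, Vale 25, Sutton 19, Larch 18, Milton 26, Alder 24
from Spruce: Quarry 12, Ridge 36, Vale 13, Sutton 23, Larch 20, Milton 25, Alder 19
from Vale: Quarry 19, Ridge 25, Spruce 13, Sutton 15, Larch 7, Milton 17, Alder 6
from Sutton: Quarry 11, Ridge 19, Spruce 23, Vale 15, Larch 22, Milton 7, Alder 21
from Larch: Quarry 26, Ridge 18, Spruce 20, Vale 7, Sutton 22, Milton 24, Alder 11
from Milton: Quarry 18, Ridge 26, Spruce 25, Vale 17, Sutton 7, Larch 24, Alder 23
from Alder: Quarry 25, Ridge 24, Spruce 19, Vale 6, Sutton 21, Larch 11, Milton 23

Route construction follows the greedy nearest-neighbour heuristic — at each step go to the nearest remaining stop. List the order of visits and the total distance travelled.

At Quarry the remaining stops are Sutton 11, Spruce 12, Milton 18, Vale 19, Alder 25, Larch 26, Ridge 30; go to Sutton.
At Sutton the remaining stops are Milton 7, Vale 15, Ridge 19, Alder 21, Larch 22, Spruce 23; go to Milton.
At Milton the remaining stops are Vale 17, Alder 23, Larch 24, Spruce 25, Ridge 26; go to Vale.
At Vale the remaining stops are Alder 6, Larch 7, Spruce 13, Ridge 25; go to Alder.
At Alder the remaining stops are Larch 11, Spruce 19, Ridge 24; go to Larch.
At Larch the remaining stops are Ridge 18, Spruce 20; go to Ridge.
At Ridge the remaining stops are Spruce 36; go to Spruce.
Return Spruce→Quarry: 12.
Total = 11 + 7 + 17 + 6 + 11 + 18 + 36 + 12 = 118.

Total distance 118 m via the nearest-neighbour route Quarry → Sutton → Milton → Vale → Alder → Larch → Ridge → Spruce → Quarry.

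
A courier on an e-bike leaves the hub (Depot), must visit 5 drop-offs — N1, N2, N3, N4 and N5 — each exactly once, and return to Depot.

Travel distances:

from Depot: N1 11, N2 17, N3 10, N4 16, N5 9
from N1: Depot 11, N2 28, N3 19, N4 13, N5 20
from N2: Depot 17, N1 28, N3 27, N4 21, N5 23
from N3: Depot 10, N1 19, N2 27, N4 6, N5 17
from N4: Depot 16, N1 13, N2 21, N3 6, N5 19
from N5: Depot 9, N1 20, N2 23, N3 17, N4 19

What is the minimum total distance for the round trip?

Minimum total distance: 87.

There are 60 distinct closed tours to check (reversals are equivalent).
Depot - N1 - N2 - N3 - N4 - N5 - Depot: 11+28+27+6+19+9 = 100
Depot - N1 - N2 - N3 - N5 - N4 - Depot: 11+28+27+17+19+16 = 118
Depot - N1 - N2 - N4 - N3 - N5 - Depot: 11+28+21+6+17+9 = 92
Depot - N1 - N2 - N4 - N5 - N3 - Depot: 11+28+21+19+17+10 = 106
Depot - N1 - N2 - N5 - N3 - N4 - Depot: 11+28+23+17+6+16 = 101
Depot - N1 - N2 - N5 - N4 - N3 - Depot: 11+28+23+19+6+10 = 97
Depot - N1 - N3 - N2 - N4 - N5 - Depot: 11+19+27+21+19+9 = 106
Depot - N1 - N3 - N2 - N5 - N4 - Depot: 11+19+27+23+19+16 = 115
Depot - N1 - N3 - N4 - N2 - N5 - Depot: 11+19+6+21+23+9 = 89
Depot - N1 - N3 - N4 - N5 - N2 - Depot: 11+19+6+19+23+17 = 95
Depot - N1 - N3 - N5 - N2 - N4 - Depot: 11+19+17+23+21+16 = 107
Depot - N1 - N3 - N5 - N4 - N2 - Depot: 11+19+17+19+21+17 = 104
Depot - N1 - N4 - N2 - N3 - N5 - Depot: 11+13+21+27+17+9 = 98
Depot - N1 - N4 - N2 - N5 - N3 - Depot: 11+13+21+23+17+10 = 95
… (46 more)
Depot - N1 - N4 - N3 - N5 - N2 - Depot: 11+13+6+17+23+17 = 87  ← best
The minimum is 87.
One optimal route: Depot → N1 → N4 → N3 → N5 → N2 → Depot (or its reverse).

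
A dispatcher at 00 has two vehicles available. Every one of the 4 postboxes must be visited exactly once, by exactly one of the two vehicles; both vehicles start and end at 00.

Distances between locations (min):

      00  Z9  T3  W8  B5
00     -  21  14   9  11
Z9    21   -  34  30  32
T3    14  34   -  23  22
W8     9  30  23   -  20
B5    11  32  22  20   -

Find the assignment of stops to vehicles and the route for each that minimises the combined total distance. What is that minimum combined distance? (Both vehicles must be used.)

106 min — the smallest possible combined total.

Try each way of splitting the stops between the two vehicles (each non-empty) and, for each split, find the best tour for each vehicle:
  {Z9} + {T3, W8, B5}: 42 + 65 = 107
  {T3} + {Z9, W8, B5}: 28 + 82 = 110
  {Z9, T3} + {W8, B5}: 69 + 40 = 109
  {W8} + {Z9, T3, B5}: 18 + 88 = 106
  {Z9, W8} + {T3, B5}: 60 + 47 = 107
  {T3, W8} + {Z9, B5}: 46 + 64 = 110
  … (7 splits in total)
Best: vehicle 1 00 → W8 → 00 = 18; vehicle 2 00 → Z9 → T3 → B5 → 00 = 88; combined 106.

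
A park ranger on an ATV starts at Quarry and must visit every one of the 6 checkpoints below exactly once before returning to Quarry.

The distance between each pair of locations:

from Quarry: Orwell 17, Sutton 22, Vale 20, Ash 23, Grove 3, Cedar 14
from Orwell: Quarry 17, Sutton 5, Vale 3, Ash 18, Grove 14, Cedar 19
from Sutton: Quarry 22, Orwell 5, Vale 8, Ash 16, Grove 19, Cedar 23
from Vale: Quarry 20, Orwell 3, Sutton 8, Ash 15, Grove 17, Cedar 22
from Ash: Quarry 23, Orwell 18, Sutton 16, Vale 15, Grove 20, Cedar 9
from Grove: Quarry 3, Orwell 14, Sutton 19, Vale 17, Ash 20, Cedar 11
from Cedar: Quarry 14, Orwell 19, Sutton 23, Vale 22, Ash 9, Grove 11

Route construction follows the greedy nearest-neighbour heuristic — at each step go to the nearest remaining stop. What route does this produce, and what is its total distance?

At Quarry the remaining stops are Grove 3, Cedar 14, Orwell 17, Vale 20, Sutton 22, Ash 23; go to Grove.
At Grove the remaining stops are Cedar 11, Orwell 14, Vale 17, Sutton 19, Ash 20; go to Cedar.
At Cedar the remaining stops are Ash 9, Orwell 19, Vale 22, Sutton 23; go to Ash.
At Ash the remaining stops are Vale 15, Sutton 16, Orwell 18; go to Vale.
At Vale the remaining stops are Orwell 3, Sutton 8; go to Orwell.
At Orwell the remaining stops are Sutton 5; go to Sutton.
Return Sutton→Quarry: 22.
Total = 3 + 11 + 9 + 15 + 3 + 5 + 22 = 68.

68 along Quarry → Grove → Cedar → Ash → Vale → Orwell → Sutton → Quarry.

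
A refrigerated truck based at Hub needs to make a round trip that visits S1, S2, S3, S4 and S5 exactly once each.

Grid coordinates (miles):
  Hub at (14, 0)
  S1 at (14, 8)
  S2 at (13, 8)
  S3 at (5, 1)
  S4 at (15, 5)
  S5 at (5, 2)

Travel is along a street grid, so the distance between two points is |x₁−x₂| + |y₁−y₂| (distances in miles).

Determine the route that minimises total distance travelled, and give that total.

Hub→S1→S2→S3→S4→S5→Hub: 8+1+15+14+13+11 = 62
Hub→S1→S2→S3→S5→S4→Hub: 8+1+15+1+13+6 = 44
Hub→S1→S2→S4→S3→S5→Hub: 8+1+5+14+1+11 = 40
Hub→S1→S2→S4→S5→S3→Hub: 8+1+5+13+1+10 = 38
Hub→S1→S2→S5→S3→S4→Hub: 8+1+14+1+14+6 = 44
Hub→S1→S2→S5→S4→S3→Hub: 8+1+14+13+14+10 = 60
Hub→S1→S3→S2→S4→S5→Hub: 8+16+15+5+13+11 = 68
Hub→S1→S3→S2→S5→S4→Hub: 8+16+15+14+13+6 = 72
Hub→S1→S3→S4→S2→S5→Hub: 8+16+14+5+14+11 = 68
Hub→S1→S3→S4→S5→S2→Hub: 8+16+14+13+14+9 = 74
Hub→S1→S3→S5→S2→S4→Hub: 8+16+1+14+5+6 = 50
Hub→S1→S3→S5→S4→S2→Hub: 8+16+1+13+5+9 = 52
Hub→S1→S4→S2→S3→S5→Hub: 8+4+5+15+1+11 = 44
Hub→S1→S4→S2→S5→S3→Hub: 8+4+5+14+1+10 = 42
… (46 more)
Hub→S3→S5→S2→S1→S4→Hub: 10+1+14+1+4+6 = 36  ← best
The minimum is 36.
One optimal route: Hub → S3 → S5 → S2 → S1 → S4 → Hub (or its reverse).

Shortest round trip = 36 miles.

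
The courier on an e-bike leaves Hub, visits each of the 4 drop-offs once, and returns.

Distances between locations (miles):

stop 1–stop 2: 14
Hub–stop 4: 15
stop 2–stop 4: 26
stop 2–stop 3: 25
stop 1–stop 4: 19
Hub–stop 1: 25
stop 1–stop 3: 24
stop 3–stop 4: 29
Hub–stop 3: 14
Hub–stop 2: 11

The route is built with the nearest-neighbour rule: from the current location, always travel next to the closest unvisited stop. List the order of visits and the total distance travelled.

Nearest-neighbour total = 87 miles; route Hub → stop 2 → stop 1 → stop 4 → stop 3 → Hub.

At Hub the remaining stops are stop 2 11, stop 3 14, stop 4 15, stop 1 25; go to stop 2.
At stop 2 the remaining stops are stop 1 14, stop 3 25, stop 4 26; go to stop 1.
At stop 1 the remaining stops are stop 4 19, stop 3 24; go to stop 4.
At stop 4 the remaining stops are stop 3 29; go to stop 3.
Return stop 3→Hub: 14.
Total = 11 + 14 + 19 + 29 + 14 = 87.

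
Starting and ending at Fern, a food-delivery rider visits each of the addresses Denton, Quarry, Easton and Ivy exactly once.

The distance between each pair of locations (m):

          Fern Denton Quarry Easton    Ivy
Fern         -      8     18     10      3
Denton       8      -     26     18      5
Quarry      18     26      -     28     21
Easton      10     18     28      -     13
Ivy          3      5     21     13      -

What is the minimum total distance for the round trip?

With 4 stops there are 4!/2 = 12 distinct round trips (a route and its reverse cost the same).
Fern → Denton → Quarry → Easton → Ivy → Fern: 8+26+28+13+3 = 78
Fern → Denton → Quarry → Ivy → Easton → Fern: 8+26+21+13+10 = 78
Fern → Denton → Easton → Quarry → Ivy → Fern: 8+18+28+21+3 = 78
Fern → Denton → Easton → Ivy → Quarry → Fern: 8+18+13+21+18 = 78
Fern → Denton → Ivy → Quarry → Easton → Fern: 8+5+21+28+10 = 72
Fern → Denton → Ivy → Easton → Quarry → Fern: 8+5+13+28+18 = 72
Fern → Quarry → Denton → Easton → Ivy → Fern: 18+26+18+13+3 = 78
Fern → Quarry → Denton → Ivy → Easton → Fern: 18+26+5+13+10 = 72
Fern → Quarry → Easton → Denton → Ivy → Fern: 18+28+18+5+3 = 72
Fern → Quarry → Ivy → Denton → Easton → Fern: 18+21+5+18+10 = 72
Fern → Easton → Denton → Quarry → Ivy → Fern: 10+18+26+21+3 = 78
Fern → Easton → Quarry → Denton → Ivy → Fern: 10+28+26+5+3 = 72
The minimum is 72.
One optimal route: Fern → Denton → Ivy → Quarry → Easton → Fern (or its reverse).

Minimum total distance: 72 m.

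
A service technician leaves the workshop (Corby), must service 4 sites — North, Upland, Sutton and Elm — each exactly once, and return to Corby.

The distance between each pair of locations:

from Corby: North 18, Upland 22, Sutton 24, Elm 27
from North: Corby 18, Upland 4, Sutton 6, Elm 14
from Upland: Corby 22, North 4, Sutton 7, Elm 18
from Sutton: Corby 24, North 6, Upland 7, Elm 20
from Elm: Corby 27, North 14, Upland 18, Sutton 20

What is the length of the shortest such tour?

There are 12 distinct closed tours to check (reversals are equivalent).
Corby - North - Upland - Sutton - Elm - Corby: 18+4+7+20+27 = 76
Corby - North - Upland - Elm - Sutton - Corby: 18+4+18+20+24 = 84
Corby - North - Sutton - Upland - Elm - Corby: 18+6+7+18+27 = 76
Corby - North - Sutton - Elm - Upland - Corby: 18+6+20+18+22 = 84
Corby - North - Elm - Upland - Sutton - Corby: 18+14+18+7+24 = 81
Corby - North - Elm - Sutton - Upland - Corby: 18+14+20+7+22 = 81
Corby - Upland - North - Sutton - Elm - Corby: 22+4+6+20+27 = 79
Corby - Upland - North - Elm - Sutton - Corby: 22+4+14+20+24 = 84
Corby - Upland - Sutton - North - Elm - Corby: 22+7+6+14+27 = 76
Corby - Upland - Elm - North - Sutton - Corby: 22+18+14+6+24 = 84
Corby - Sutton - North - Upland - Elm - Corby: 24+6+4+18+27 = 79
Corby - Sutton - Upland - North - Elm - Corby: 24+7+4+14+27 = 76
The minimum is 76.
One optimal route: Corby → North → Upland → Sutton → Elm → Corby (or its reverse).

Shortest round trip = 76.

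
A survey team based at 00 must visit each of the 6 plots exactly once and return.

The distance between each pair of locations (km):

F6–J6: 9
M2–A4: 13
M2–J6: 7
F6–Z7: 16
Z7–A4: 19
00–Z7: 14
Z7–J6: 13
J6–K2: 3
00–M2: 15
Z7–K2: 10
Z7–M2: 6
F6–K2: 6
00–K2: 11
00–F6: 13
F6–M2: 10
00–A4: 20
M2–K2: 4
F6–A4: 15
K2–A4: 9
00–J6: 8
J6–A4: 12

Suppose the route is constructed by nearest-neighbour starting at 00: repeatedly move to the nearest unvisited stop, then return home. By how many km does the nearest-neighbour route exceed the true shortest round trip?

Excess over optimum: 7 km.

From 00: J6=8, K2=11, F6=13, Z7=14, M2=15, A4=20 → choose J6 (8).
From J6: K2=3, M2=7, F6=9, A4=12, Z7=13 → choose K2 (3).
From K2: M2=4, F6=6, A4=9, Z7=10 → choose M2 (4).
From M2: Z7=6, F6=10, A4=13 → choose Z7 (6).
From Z7: F6=16, A4=19 → choose F6 (16).
From F6: A4=15 → choose A4 (15).
NN route 00 → J6 → K2 → M2 → Z7 → F6 → A4 → 00 costs 72.
Optimal: 00 → Z7 → M2 → F6 → K2 → A4 → J6 → 00 costs 65 (by enumerating all 360 distinct tours).
Excess = 72 − 65 = 7.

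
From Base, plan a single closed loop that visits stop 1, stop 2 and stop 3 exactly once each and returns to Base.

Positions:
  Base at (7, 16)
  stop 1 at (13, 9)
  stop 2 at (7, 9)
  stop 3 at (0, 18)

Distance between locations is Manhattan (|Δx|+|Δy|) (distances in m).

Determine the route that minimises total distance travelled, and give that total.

44 m — the shortest possible round trip.

Base - stop 1 - stop 2 - stop 3 - Base: 13+6+16+9 = 44
Base - stop 1 - stop 3 - stop 2 - Base: 13+22+16+7 = 58
Base - stop 2 - stop 1 - stop 3 - Base: 7+6+22+9 = 44
The minimum is 44.
One optimal route: Base → stop 1 → stop 2 → stop 3 → Base (or its reverse).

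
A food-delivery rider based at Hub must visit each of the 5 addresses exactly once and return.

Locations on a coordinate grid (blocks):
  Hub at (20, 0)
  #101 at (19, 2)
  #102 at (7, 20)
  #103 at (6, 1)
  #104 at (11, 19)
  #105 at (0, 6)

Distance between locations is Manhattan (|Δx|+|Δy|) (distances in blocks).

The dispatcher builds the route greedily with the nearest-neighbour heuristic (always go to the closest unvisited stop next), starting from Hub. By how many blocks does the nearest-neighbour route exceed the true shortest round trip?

Hub: #101=3, #103=15, #105=26, #104=28, #102=33 ⇒ #101
#101: #103=14, #105=23, #104=25, #102=30 ⇒ #103
#103: #105=11, #102=20, #104=23 ⇒ #105
#105: #102=21, #104=24 ⇒ #102
#102: #104=5 ⇒ #104
NN route Hub → #101 → #103 → #105 → #102 → #104 → Hub costs 82.
Optimal: Hub → #101 → #104 → #102 → #105 → #103 → Hub costs 80 (by enumerating all 60 distinct tours).
Excess = 82 − 80 = 2.

The nearest-neighbour route is 2 blocks longer than optimal.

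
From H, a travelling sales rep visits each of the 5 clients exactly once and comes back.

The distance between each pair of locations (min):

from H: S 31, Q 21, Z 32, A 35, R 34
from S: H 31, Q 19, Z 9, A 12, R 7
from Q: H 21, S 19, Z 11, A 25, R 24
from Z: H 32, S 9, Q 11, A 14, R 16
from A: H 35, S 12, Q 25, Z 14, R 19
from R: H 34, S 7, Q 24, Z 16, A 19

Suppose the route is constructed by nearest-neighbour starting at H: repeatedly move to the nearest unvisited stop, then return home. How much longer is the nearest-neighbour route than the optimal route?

The nearest-neighbour route is 3 min longer than optimal.

From H: Q=21, S=31, Z=32, R=34, A=35 → choose Q (21).
From Q: Z=11, S=19, R=24, A=25 → choose Z (11).
From Z: S=9, A=14, R=16 → choose S (9).
From S: R=7, A=12 → choose R (7).
From R: A=19 → choose A (19).
NN route H → Q → Z → S → R → A → H costs 102.
Optimal: H → Q → Z → A → S → R → H costs 99 (by enumerating all 60 distinct tours).
Excess = 102 − 99 = 3.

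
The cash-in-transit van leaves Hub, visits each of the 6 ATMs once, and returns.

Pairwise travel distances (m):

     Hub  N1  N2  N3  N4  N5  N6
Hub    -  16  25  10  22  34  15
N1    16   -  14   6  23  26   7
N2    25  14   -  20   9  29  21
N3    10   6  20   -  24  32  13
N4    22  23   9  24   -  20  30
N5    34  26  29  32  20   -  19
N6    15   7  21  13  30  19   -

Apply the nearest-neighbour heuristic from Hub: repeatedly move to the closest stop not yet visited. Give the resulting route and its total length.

Hub → [N3:10 / N6:15 / N1:16 / N4:22 / N2:25 / N5:34] → N3 (10)
N3 → [N1:6 / N6:13 / N2:20 / N4:24 / N5:32] → N1 (6)
N1 → [N6:7 / N2:14 / N4:23 / N5:26] → N6 (7)
N6 → [N5:19 / N2:21 / N4:30] → N5 (19)
N5 → [N4:20 / N2:29] → N4 (20)
N4 → [N2:9] → N2 (9)
Return N2→Hub: 25.
Total = 10 + 6 + 7 + 19 + 20 + 9 + 25 = 96.

96 m along Hub → N3 → N1 → N6 → N5 → N4 → N2 → Hub.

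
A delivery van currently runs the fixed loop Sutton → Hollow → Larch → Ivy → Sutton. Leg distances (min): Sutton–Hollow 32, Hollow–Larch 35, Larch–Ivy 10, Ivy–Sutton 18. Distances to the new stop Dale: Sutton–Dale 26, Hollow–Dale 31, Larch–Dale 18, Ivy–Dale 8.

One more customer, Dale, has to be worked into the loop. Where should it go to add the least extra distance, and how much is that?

Insertion cost between consecutive stops i–j is d(i,Dale) + d(Dale,j) − d(i,j):
  between Sutton and Hollow: 26 + 31 − 32 = 25
  between Hollow and Larch: 31 + 18 − 35 = 14
  between Larch and Ivy: 18 + 8 − 10 = 16
  between Ivy and Sutton: 8 + 26 − 18 = 16
Cheapest insertion is between Hollow and Larch, adding 14.
New total = 95 + 14 = 109.

Adding 14 min by placing Dale on the Hollow–Larch leg.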